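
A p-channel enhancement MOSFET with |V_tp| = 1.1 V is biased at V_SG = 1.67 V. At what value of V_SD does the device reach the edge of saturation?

The boundary between triode and saturation is V_SD = V_SG − |V_tp| = V_ov.
V_ov = 1.67 − 1.1 = 0.57 V.

V_SD,sat = 0.570 V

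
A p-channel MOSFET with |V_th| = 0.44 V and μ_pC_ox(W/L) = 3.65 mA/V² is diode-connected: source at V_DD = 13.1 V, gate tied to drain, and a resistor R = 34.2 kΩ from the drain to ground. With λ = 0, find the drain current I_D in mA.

I_D = 0.357 mA

With gate tied to drain, V_SG = V_SD ≥ V_SG − |V_th|, so the device is in saturation.
KCL at the drain: ½ k_p (V_SG − |V_th|)² = (V_DD − V_SG)/R.
Let x = V_SG − 0.44. Then 62.4 x² + x − 12.66 = 0, giving x = 0.442 V (positive root), so V_SG = 0.882 V.
I_D = (V_DD − V_SG)/R = (13.1 − 0.882) / 34.2 = 0.357 mA.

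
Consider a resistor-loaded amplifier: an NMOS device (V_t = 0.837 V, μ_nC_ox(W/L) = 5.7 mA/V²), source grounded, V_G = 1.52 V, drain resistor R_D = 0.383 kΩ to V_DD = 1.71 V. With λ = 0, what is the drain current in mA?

I_D = 1.33 mA

V_GS = V_G = 1.52 V, so V_ov = 1.52 − 0.837 = 0.683 V.
Assume saturation: I_D = ½ k_n V_ov² = 0.5 × 5.7 × 0.683² = 1.33 mA, giving V_DS = V_DD − I_D R_D = 1.71 − 1.33 × 0.383 = 1.2 V.
V_DS = 1.2 V ≥ V_ov = 0.683 V, confirming saturation.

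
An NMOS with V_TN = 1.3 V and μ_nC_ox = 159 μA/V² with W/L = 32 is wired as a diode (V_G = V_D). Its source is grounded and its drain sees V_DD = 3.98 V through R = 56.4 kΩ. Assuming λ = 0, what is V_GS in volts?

With gate tied to drain, V_GS = V_DS ≥ V_GS − V_TN, so the device is in saturation.
k_n = μ_nC_ox · (W/L) = 5.088 mA/V².
KCL at the drain: ½ k_n (V_GS − V_TN)² = (V_DD − V_GS)/R.
Let x = V_GS − 1.3. Then 143 x² + x − 2.68 = 0, giving x = 0.133 V (positive root), so V_GS = 1.43 V.
I_D = (V_DD − V_GS)/R = (3.98 − 1.43) / 56.4 = 0.0452 mA.

V_GS = 1.43 V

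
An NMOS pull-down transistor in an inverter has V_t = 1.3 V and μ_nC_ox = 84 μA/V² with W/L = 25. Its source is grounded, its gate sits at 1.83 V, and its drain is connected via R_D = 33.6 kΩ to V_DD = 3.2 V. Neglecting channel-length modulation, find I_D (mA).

V_GS = V_G = 1.83 V, so V_ov = 1.83 − 1.3 = 0.53 V.
k_n = μ_nC_ox · (W/L) = 2.1 mA/V².
Assume saturation: I_D = ½ k_n V_ov² = 0.5 × 2.1 × 0.53² = 0.295 mA, giving V_DS = V_DD − I_D R_D = 3.2 − 0.295 × 33.6 = -6.71 V.
But -6.71 V < V_ov = 0.53 V, so the device is actually in triode.
In triode I_D = k_n[V_ov V_DS − ½ V_DS²] and I_D = (V_DD − V_DS)/R_D. Equating: 35.3 V_DS² − 38.4 V_DS + 3.2 = 0, giving V_DS = 0.0909 V (the root below V_ov).
I_D = (3.2 − 0.0909) / 33.6 = 0.0925 mA.

I_D = 0.0925 mA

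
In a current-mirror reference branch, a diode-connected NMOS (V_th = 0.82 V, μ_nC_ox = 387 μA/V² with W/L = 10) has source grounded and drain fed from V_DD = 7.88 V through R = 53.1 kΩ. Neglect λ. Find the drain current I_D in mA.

I_D = 0.128 mA

With gate tied to drain, V_GS = V_DS ≥ V_GS − V_th, so the device is in saturation.
k_n = μ_nC_ox · (W/L) = 3.87 mA/V².
KCL at the drain: ½ k_n (V_GS − V_th)² = (V_DD − V_GS)/R.
Let x = V_GS − 0.82. Then 103 x² + x − 7.06 = 0, giving x = 0.257 V (positive root), so V_GS = 1.08 V.
I_D = (V_DD − V_GS)/R = (7.88 − 1.08) / 53.1 = 0.128 mA.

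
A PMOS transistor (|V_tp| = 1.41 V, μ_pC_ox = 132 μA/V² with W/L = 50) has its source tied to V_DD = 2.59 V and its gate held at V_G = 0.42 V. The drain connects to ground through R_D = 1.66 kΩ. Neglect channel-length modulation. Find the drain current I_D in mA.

I_D = 1.35 mA

V_SG = V_DD − V_G = 2.59 − 0.42 = 2.17 V, so V_ov = 2.17 − 1.41 = 0.76 V.
k_p = μ_pC_ox · (W/L) = 6.6 mA/V².
Assume saturation: I_D = ½ k_p V_ov² = 0.5 × 6.6 × 0.76² = 1.91 mA, giving V_SD = V_DD − I_D R_D = 2.59 − 1.91 × 1.66 = -0.574 V.
But -0.574 V < V_ov = 0.76 V, so the device is actually in triode.
In triode I_D = k_p[V_ov V_SD − ½ V_SD²] and I_D = (V_DD − V_SD)/R_D. Equating: 5.48 V_SD² − 9.327 V_SD + 2.59 = 0, giving V_SD = 0.349 V (the root below V_ov).
I_D = (2.59 − 0.349) / 1.66 = 1.35 mA.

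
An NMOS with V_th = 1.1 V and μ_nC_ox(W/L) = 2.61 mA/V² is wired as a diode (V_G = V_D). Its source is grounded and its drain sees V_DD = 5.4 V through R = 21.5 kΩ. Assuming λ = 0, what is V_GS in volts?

With gate tied to drain, V_GS = V_DS ≥ V_GS − V_th, so the device is in saturation.
KCL at the drain: ½ k_n (V_GS − V_th)² = (V_DD − V_GS)/R.
Let x = V_GS − 1.1. Then 28.1 x² + x − 4.3 = 0, giving x = 0.374 V (positive root), so V_GS = 1.47 V.
I_D = (V_DD − V_GS)/R = (5.4 − 1.47) / 21.5 = 0.183 mA.

V_GS = 1.47 V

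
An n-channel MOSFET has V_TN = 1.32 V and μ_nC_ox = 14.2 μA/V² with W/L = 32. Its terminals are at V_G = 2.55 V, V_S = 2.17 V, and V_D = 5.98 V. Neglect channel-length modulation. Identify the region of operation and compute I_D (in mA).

Cutoff; I_D = 0 mA

V_GS = V_G − V_S = 2.55 − 2.17 = 0.38 V; V_DS = V_D − V_S = 5.98 − 2.17 = 3.81 V.
V_GS = 0.38 V < V_TN = 1.32 V, so the transistor is in cutoff.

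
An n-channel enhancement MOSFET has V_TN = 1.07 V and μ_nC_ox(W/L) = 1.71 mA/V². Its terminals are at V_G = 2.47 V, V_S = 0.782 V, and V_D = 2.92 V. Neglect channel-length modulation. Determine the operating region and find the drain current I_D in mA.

Saturation; I_D = 0.327 mA

V_GS = V_G − V_S = 2.47 − 0.782 = 1.69 V; V_DS = V_D − V_S = 2.92 − 0.782 = 2.14 V.
V_ov = V_GS − V_TN = 1.69 − 1.07 = 0.618 V.
Since V_DS = 2.14 V ≥ V_ov = 0.618 V, the device is in saturation.
I_D = ½ k_n V_ov² = 0.5 × 1.71 × 0.618² = 0.327 mA.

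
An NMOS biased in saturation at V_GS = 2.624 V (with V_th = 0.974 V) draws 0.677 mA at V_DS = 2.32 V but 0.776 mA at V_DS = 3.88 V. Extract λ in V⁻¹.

With V_GS fixed, I_D ∝ (1 + λ V_DS) in saturation, so I_D2/I_D1 = (1 + λ V_DS2)/(1 + λ V_DS1).
0.776/0.677 = 1.146 = (1 + 3.88 λ)/(1 + 2.32 λ).
Solving: λ (I_D1 V_DS2 − I_D2 V_DS1) = I_D2 − I_D1, so λ = (0.776 − 0.677) / (0.677 × 3.88 − 0.776 × 2.32) = 0.099 / 0.826 = 0.12 V⁻¹.

λ = 0.120 V⁻¹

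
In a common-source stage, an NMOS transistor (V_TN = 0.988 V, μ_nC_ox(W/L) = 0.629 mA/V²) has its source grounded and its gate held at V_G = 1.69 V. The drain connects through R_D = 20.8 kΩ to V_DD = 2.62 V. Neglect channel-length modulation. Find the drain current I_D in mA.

V_GS = V_G = 1.69 V, so V_ov = 1.69 − 0.988 = 0.702 V.
Assume saturation: I_D = ½ k_n V_ov² = 0.5 × 0.629 × 0.702² = 0.155 mA, giving V_DS = V_DD − I_D R_D = 2.62 − 0.155 × 20.8 = -0.604 V.
But -0.604 V < V_ov = 0.702 V, so the device is actually in triode.
In triode I_D = k_n[V_ov V_DS − ½ V_DS²] and I_D = (V_DD − V_DS)/R_D. Equating: 6.54 V_DS² − 10.18 V_DS + 2.62 = 0, giving V_DS = 0.325 V (the root below V_ov).
I_D = (2.62 − 0.325) / 20.8 = 0.11 mA.

I_D = 0.110 mA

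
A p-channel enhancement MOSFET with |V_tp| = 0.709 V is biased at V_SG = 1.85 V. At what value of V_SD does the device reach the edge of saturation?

V_SD,sat = 1.14 V

The boundary between triode and saturation is V_SD = V_SG − |V_tp| = V_ov.
V_ov = 1.85 − 0.709 = 1.14 V.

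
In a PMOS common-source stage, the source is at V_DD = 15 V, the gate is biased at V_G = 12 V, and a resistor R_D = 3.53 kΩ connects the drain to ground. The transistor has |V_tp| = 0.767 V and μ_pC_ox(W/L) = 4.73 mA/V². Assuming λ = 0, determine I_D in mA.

I_D = 4.13 mA

V_SG = V_DD − V_G = 15 − 12 = 3 V, so V_ov = 3 − 0.767 = 2.23 V.
Assume saturation: I_D = ½ k_p V_ov² = 0.5 × 4.73 × 2.23² = 11.8 mA, giving V_SD = V_DD − I_D R_D = 15 − 11.8 × 3.53 = -26.6 V.
But -26.6 V < V_ov = 2.23 V, so the device is actually in triode.
In triode I_D = k_p[V_ov V_SD − ½ V_SD²] and I_D = (V_DD − V_SD)/R_D. Equating: 8.35 V_SD² − 38.28 V_SD + 15 = 0, giving V_SD = 0.433 V (the root below V_ov).
I_D = (15 − 0.433) / 3.53 = 4.13 mA.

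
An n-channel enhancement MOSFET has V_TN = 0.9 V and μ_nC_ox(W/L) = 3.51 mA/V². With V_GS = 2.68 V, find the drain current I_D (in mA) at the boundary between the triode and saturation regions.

I_D = 5.56 mA

At the boundary V_DS = V_ov = V_GS − V_TN = 2.68 − 0.9 = 1.78 V.
I_D = ½ k_n V_ov² = 0.5 × 3.51 × 1.78² = 5.56 mA.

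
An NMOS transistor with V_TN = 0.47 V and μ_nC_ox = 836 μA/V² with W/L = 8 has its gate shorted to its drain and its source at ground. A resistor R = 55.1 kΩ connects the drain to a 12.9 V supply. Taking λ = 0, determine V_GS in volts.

With gate tied to drain, V_GS = V_DS ≥ V_GS − V_TN, so the device is in saturation.
k_n = μ_nC_ox · (W/L) = 6.688 mA/V².
KCL at the drain: ½ k_n (V_GS − V_TN)² = (V_DD − V_GS)/R.
Let x = V_GS − 0.47. Then 184 x² + x − 12.43 = 0, giving x = 0.257 V (positive root), so V_GS = 0.727 V.
I_D = (V_DD − V_GS)/R = (12.9 − 0.727) / 55.1 = 0.221 mA.

V_GS = 0.727 V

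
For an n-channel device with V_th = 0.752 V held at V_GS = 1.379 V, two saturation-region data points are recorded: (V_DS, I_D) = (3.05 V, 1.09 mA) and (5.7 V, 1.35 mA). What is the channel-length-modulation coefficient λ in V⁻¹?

With V_GS fixed, I_D ∝ (1 + λ V_DS) in saturation, so I_D2/I_D1 = (1 + λ V_DS2)/(1 + λ V_DS1).
1.35/1.09 = 1.239 = (1 + 5.7 λ)/(1 + 3.05 λ).
Solving: λ (I_D1 V_DS2 − I_D2 V_DS1) = I_D2 − I_D1, so λ = (1.35 − 1.09) / (1.09 × 5.7 − 1.35 × 3.05) = 0.26 / 2.1 = 0.124 V⁻¹.

λ = 0.124 V⁻¹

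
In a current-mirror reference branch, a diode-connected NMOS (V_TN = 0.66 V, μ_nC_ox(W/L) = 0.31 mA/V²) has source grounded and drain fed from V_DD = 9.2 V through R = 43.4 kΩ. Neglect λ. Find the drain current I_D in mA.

I_D = 0.172 mA

With gate tied to drain, V_GS = V_DS ≥ V_GS − V_TN, so the device is in saturation.
KCL at the drain: ½ k_n (V_GS − V_TN)² = (V_DD − V_GS)/R.
Let x = V_GS − 0.66. Then 6.73 x² + x − 8.54 = 0, giving x = 1.05 V (positive root), so V_GS = 1.71 V.
I_D = (V_DD − V_GS)/R = (9.2 − 1.71) / 43.4 = 0.172 mA.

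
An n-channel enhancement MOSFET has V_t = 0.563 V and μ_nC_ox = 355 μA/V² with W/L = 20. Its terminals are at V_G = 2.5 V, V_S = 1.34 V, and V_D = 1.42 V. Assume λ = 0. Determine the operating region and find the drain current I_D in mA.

Triode; I_D = 0.316 mA

V_GS = V_G − V_S = 2.5 − 1.34 = 1.16 V; V_DS = V_D − V_S = 1.42 − 1.34 = 0.08 V.
k_n = μ_nC_ox · (W/L) = 7.1 mA/V².
V_ov = V_GS − V_t = 1.16 − 0.563 = 0.597 V.
Since V_DS = 0.08 V < V_ov = 0.597 V, the device is in the triode region.
I_D = k_n [V_ov · V_DS − ½ V_DS²] = 7.1 × [0.597 × 0.08 − 0.5 × 0.08²] = 0.316 mA.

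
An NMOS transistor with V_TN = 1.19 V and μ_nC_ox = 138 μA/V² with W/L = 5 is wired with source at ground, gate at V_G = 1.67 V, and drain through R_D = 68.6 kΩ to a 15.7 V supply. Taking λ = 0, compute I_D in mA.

V_GS = V_G = 1.67 V, so V_ov = 1.67 − 1.19 = 0.48 V.
k_n = μ_nC_ox · (W/L) = 0.69 mA/V².
Assume saturation: I_D = ½ k_n V_ov² = 0.5 × 0.69 × 0.48² = 0.0795 mA, giving V_DS = V_DD − I_D R_D = 15.7 − 0.0795 × 68.6 = 10.2 V.
V_DS = 10.2 V ≥ V_ov = 0.48 V, confirming saturation.

I_D = 0.0795 mA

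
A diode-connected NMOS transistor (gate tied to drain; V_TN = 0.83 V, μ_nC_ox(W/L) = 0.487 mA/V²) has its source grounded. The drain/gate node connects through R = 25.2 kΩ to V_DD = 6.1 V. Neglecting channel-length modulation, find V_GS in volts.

V_GS = 1.68 V

With gate tied to drain, V_GS = V_DS ≥ V_GS − V_TN, so the device is in saturation.
KCL at the drain: ½ k_n (V_GS − V_TN)² = (V_DD − V_GS)/R.
Let x = V_GS − 0.83. Then 6.14 x² + x − 5.27 = 0, giving x = 0.849 V (positive root), so V_GS = 1.68 V.
I_D = (V_DD − V_GS)/R = (6.1 − 1.68) / 25.2 = 0.175 mA.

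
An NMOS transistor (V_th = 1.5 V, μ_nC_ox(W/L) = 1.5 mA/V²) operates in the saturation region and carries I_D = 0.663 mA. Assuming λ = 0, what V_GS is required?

V_GS = 2.44 V

In saturation I_D = ½ k_n (V_GS − V_th)², so V_GS − V_th = √(2 I_D / k_n) = √(2 × 0.663 / 1.5) = 0.94 V.
V_GS = 1.5 + 0.94 = 2.44 V.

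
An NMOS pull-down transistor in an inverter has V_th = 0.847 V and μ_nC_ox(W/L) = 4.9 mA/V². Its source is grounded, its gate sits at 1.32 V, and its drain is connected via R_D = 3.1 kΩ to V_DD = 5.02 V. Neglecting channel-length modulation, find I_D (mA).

V_GS = V_G = 1.32 V, so V_ov = 1.32 − 0.847 = 0.473 V.
Assume saturation: I_D = ½ k_n V_ov² = 0.5 × 4.9 × 0.473² = 0.548 mA, giving V_DS = V_DD − I_D R_D = 5.02 − 0.548 × 3.1 = 3.32 V.
V_DS = 3.32 V ≥ V_ov = 0.473 V, confirming saturation.

I_D = 0.548 mA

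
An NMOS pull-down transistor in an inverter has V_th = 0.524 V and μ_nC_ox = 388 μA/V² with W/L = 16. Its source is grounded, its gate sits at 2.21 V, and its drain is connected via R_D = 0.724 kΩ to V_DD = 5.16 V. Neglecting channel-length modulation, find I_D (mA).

V_GS = V_G = 2.21 V, so V_ov = 2.21 − 0.524 = 1.69 V.
k_n = μ_nC_ox · (W/L) = 6.208 mA/V².
Assume saturation: I_D = ½ k_n V_ov² = 0.5 × 6.208 × 1.69² = 8.82 mA, giving V_DS = V_DD − I_D R_D = 5.16 − 8.82 × 0.724 = -1.23 V.
But -1.23 V < V_ov = 1.69 V, so the device is actually in triode.
In triode I_D = k_n[V_ov V_DS − ½ V_DS²] and I_D = (V_DD − V_DS)/R_D. Equating: 2.25 V_DS² − 8.578 V_DS + 5.16 = 0, giving V_DS = 0.748 V (the root below V_ov).
I_D = (5.16 − 0.748) / 0.724 = 6.09 mA.

I_D = 6.09 mA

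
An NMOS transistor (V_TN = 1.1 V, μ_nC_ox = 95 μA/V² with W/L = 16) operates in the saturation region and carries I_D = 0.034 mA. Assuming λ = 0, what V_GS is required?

k_n = μ_nC_ox · (W/L) = 1.52 mA/V².
In saturation I_D = ½ k_n (V_GS − V_TN)², so V_GS − V_TN = √(2 I_D / k_n) = √(2 × 0.034 / 1.52) = 0.212 V.
V_GS = 1.1 + 0.212 = 1.31 V.

V_GS = 1.31 V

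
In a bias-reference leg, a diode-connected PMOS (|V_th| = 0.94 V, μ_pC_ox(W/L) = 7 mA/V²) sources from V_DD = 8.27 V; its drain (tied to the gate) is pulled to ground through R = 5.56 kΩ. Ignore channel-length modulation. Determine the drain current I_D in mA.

With gate tied to drain, V_SG = V_SD ≥ V_SG − |V_th|, so the device is in saturation.
KCL at the drain: ½ k_p (V_SG − |V_th|)² = (V_DD − V_SG)/R.
Let x = V_SG − 0.94. Then 19.5 x² + x − 7.33 = 0, giving x = 0.589 V (positive root), so V_SG = 1.53 V.
I_D = (V_DD − V_SG)/R = (8.27 − 1.53) / 5.56 = 1.21 mA.

I_D = 1.21 mA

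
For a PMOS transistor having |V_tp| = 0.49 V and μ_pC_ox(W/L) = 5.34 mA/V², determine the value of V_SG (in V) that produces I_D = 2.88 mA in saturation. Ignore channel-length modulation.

In saturation I_D = ½ k_p (V_SG − |V_tp|)², so V_SG − |V_tp| = √(2 I_D / k_p) = √(2 × 2.88 / 5.34) = 1.04 V.
V_SG = 0.49 + 1.04 = 1.53 V.

V_SG = 1.53 V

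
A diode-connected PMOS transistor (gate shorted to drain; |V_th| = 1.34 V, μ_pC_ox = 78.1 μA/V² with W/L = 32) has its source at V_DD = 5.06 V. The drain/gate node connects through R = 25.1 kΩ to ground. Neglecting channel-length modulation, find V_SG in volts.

V_SG = 1.67 V

With gate tied to drain, V_SG = V_SD ≥ V_SG − |V_th|, so the device is in saturation.
k_p = μ_pC_ox · (W/L) = 2.499 mA/V².
KCL at the drain: ½ k_p (V_SG − |V_th|)² = (V_DD − V_SG)/R.
Let x = V_SG − 1.34. Then 31.4 x² + x − 3.72 = 0, giving x = 0.329 V (positive root), so V_SG = 1.67 V.
I_D = (V_DD − V_SG)/R = (5.06 − 1.67) / 25.1 = 0.135 mA.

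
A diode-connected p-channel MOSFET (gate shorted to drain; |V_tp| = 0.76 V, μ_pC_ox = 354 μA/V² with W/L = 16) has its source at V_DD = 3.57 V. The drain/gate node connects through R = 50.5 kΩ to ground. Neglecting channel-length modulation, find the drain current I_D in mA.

With gate tied to drain, V_SG = V_SD ≥ V_SG − |V_tp|, so the device is in saturation.
k_p = μ_pC_ox · (W/L) = 5.664 mA/V².
KCL at the drain: ½ k_p (V_SG − |V_tp|)² = (V_DD − V_SG)/R.
Let x = V_SG − 0.76. Then 143 x² + x − 2.81 = 0, giving x = 0.137 V (positive root), so V_SG = 0.897 V.
I_D = (V_DD − V_SG)/R = (3.57 − 0.897) / 50.5 = 0.0529 mA.

I_D = 0.0529 mA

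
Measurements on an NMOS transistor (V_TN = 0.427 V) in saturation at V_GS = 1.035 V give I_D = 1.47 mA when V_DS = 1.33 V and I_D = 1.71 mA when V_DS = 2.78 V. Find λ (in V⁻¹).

λ = 0.132 V⁻¹

With V_GS fixed, I_D ∝ (1 + λ V_DS) in saturation, so I_D2/I_D1 = (1 + λ V_DS2)/(1 + λ V_DS1).
1.71/1.47 = 1.163 = (1 + 2.78 λ)/(1 + 1.33 λ).
Solving: λ (I_D1 V_DS2 − I_D2 V_DS1) = I_D2 − I_D1, so λ = (1.71 − 1.47) / (1.47 × 2.78 − 1.71 × 1.33) = 0.24 / 1.81 = 0.132 V⁻¹.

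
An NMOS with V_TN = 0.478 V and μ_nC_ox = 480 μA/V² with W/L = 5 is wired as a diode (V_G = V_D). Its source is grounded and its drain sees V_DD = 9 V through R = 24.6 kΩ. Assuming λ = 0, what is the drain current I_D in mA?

I_D = 0.325 mA

With gate tied to drain, V_GS = V_DS ≥ V_GS − V_TN, so the device is in saturation.
k_n = μ_nC_ox · (W/L) = 2.4 mA/V².
KCL at the drain: ½ k_n (V_GS − V_TN)² = (V_DD − V_GS)/R.
Let x = V_GS − 0.478. Then 29.5 x² + x − 8.522 = 0, giving x = 0.521 V (positive root), so V_GS = 0.999 V.
I_D = (V_DD − V_GS)/R = (9 − 0.999) / 24.6 = 0.325 mA.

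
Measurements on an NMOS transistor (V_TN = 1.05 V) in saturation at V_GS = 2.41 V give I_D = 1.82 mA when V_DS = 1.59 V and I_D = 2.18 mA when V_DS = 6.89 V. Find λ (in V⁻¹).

With V_GS fixed, I_D ∝ (1 + λ V_DS) in saturation, so I_D2/I_D1 = (1 + λ V_DS2)/(1 + λ V_DS1).
2.18/1.82 = 1.198 = (1 + 6.89 λ)/(1 + 1.59 λ).
Solving: λ (I_D1 V_DS2 − I_D2 V_DS1) = I_D2 − I_D1, so λ = (2.18 − 1.82) / (1.82 × 6.89 − 2.18 × 1.59) = 0.36 / 9.07 = 0.0397 V⁻¹.

λ = 0.0397 V⁻¹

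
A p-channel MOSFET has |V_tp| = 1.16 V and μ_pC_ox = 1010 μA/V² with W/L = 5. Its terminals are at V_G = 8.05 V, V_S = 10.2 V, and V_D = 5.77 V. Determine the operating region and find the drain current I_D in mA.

Saturation; I_D = 2.47 mA

V_SG = V_S − V_G = 10.2 − 8.05 = 2.15 V; V_SD = V_S − V_D = 10.2 − 5.77 = 4.43 V.
k_p = μ_pC_ox · (W/L) = 5.05 mA/V².
V_ov = V_SG − |V_tp| = 2.15 − 1.16 = 0.99 V.
Since V_SD = 4.43 V ≥ V_ov = 0.99 V, the device is in saturation.
I_D = ½ k_p V_ov² = 0.5 × 5.05 × 0.99² = 2.47 mA.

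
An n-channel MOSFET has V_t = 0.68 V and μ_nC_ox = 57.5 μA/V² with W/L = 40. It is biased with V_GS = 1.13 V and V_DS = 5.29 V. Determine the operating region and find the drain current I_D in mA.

k_n = μ_nC_ox · (W/L) = 2.3 mA/V².
V_ov = V_GS − V_t = 1.13 − 0.68 = 0.45 V.
Since V_DS = 5.29 V ≥ V_ov = 0.45 V, the device is in saturation.
I_D = ½ k_n V_ov² = 0.5 × 2.3 × 0.45² = 0.233 mA.

Saturation; I_D = 0.233 mA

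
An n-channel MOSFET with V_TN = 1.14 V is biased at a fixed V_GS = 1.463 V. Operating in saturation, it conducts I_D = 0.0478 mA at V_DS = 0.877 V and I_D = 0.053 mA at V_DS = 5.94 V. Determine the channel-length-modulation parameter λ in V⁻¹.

λ = 0.0219 V⁻¹

With V_GS fixed, I_D ∝ (1 + λ V_DS) in saturation, so I_D2/I_D1 = (1 + λ V_DS2)/(1 + λ V_DS1).
0.053/0.0478 = 1.109 = (1 + 5.94 λ)/(1 + 0.877 λ).
Solving: λ (I_D1 V_DS2 − I_D2 V_DS1) = I_D2 − I_D1, so λ = (0.053 − 0.0478) / (0.0478 × 5.94 − 0.053 × 0.877) = 0.0052 / 0.237 = 0.0219 V⁻¹.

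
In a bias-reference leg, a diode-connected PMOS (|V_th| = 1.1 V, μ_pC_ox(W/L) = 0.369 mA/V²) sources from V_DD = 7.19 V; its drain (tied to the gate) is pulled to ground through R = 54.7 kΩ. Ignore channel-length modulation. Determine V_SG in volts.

With gate tied to drain, V_SG = V_SD ≥ V_SG − |V_th|, so the device is in saturation.
KCL at the drain: ½ k_p (V_SG − |V_th|)² = (V_DD − V_SG)/R.
Let x = V_SG − 1.1. Then 10.1 x² + x − 6.09 = 0, giving x = 0.729 V (positive root), so V_SG = 1.83 V.
I_D = (V_DD − V_SG)/R = (7.19 − 1.83) / 54.7 = 0.098 mA.

V_SG = 1.83 V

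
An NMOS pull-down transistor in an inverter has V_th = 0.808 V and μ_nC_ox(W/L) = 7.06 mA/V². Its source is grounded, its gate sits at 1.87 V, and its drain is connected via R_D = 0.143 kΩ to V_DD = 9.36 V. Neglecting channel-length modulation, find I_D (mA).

I_D = 3.98 mA

V_GS = V_G = 1.87 V, so V_ov = 1.87 − 0.808 = 1.06 V.
Assume saturation: I_D = ½ k_n V_ov² = 0.5 × 7.06 × 1.06² = 3.98 mA, giving V_DS = V_DD − I_D R_D = 9.36 − 3.98 × 0.143 = 8.79 V.
V_DS = 8.79 V ≥ V_ov = 1.06 V, confirming saturation.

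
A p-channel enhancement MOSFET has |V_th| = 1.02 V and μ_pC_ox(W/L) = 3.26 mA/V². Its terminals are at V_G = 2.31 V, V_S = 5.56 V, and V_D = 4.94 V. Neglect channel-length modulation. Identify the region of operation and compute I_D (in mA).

V_SG = V_S − V_G = 5.56 − 2.31 = 3.25 V; V_SD = V_S − V_D = 5.56 − 4.94 = 0.62 V.
V_ov = V_SG − |V_th| = 3.25 − 1.02 = 2.23 V.
Since V_SD = 0.62 V < V_ov = 2.23 V, the device is in the triode region.
I_D = k_p [V_ov · V_SD − ½ V_SD²] = 3.26 × [2.23 × 0.62 − 0.5 × 0.62²] = 3.88 mA.

Triode; I_D = 3.88 mA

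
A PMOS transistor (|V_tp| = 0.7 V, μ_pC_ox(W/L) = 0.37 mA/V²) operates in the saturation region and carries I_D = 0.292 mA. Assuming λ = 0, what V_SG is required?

In saturation I_D = ½ k_p (V_SG − |V_tp|)², so V_SG − |V_tp| = √(2 I_D / k_p) = √(2 × 0.292 / 0.37) = 1.26 V.
V_SG = 0.7 + 1.26 = 1.96 V.

V_SG = 1.96 V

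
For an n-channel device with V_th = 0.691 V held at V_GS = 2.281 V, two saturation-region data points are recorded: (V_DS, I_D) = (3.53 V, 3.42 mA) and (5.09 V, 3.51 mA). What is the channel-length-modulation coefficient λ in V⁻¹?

λ = 0.0179 V⁻¹

With V_GS fixed, I_D ∝ (1 + λ V_DS) in saturation, so I_D2/I_D1 = (1 + λ V_DS2)/(1 + λ V_DS1).
3.51/3.42 = 1.026 = (1 + 5.09 λ)/(1 + 3.53 λ).
Solving: λ (I_D1 V_DS2 − I_D2 V_DS1) = I_D2 − I_D1, so λ = (3.51 − 3.42) / (3.42 × 5.09 − 3.51 × 3.53) = 0.09 / 5.02 = 0.0179 V⁻¹.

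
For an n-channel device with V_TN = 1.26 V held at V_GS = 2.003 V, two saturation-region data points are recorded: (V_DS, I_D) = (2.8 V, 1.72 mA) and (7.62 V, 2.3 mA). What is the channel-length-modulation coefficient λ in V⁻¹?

With V_GS fixed, I_D ∝ (1 + λ V_DS) in saturation, so I_D2/I_D1 = (1 + λ V_DS2)/(1 + λ V_DS1).
2.3/1.72 = 1.337 = (1 + 7.62 λ)/(1 + 2.8 λ).
Solving: λ (I_D1 V_DS2 − I_D2 V_DS1) = I_D2 − I_D1, so λ = (2.3 − 1.72) / (1.72 × 7.62 − 2.3 × 2.8) = 0.58 / 6.67 = 0.087 V⁻¹.

λ = 0.0870 V⁻¹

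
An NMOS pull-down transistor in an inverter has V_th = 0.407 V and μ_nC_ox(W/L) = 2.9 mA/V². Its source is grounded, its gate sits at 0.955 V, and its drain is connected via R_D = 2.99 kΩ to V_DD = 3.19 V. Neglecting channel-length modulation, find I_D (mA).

V_GS = V_G = 0.955 V, so V_ov = 0.955 − 0.407 = 0.548 V.
Assume saturation: I_D = ½ k_n V_ov² = 0.5 × 2.9 × 0.548² = 0.435 mA, giving V_DS = V_DD − I_D R_D = 3.19 − 0.435 × 2.99 = 1.89 V.
V_DS = 1.89 V ≥ V_ov = 0.548 V, confirming saturation.

I_D = 0.435 mA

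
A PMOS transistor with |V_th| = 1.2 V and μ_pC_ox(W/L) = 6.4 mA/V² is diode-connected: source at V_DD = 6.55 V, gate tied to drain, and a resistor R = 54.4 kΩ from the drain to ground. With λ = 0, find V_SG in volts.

V_SG = 1.37 V

With gate tied to drain, V_SG = V_SD ≥ V_SG − |V_th|, so the device is in saturation.
KCL at the drain: ½ k_p (V_SG − |V_th|)² = (V_DD − V_SG)/R.
Let x = V_SG − 1.2. Then 174 x² + x − 5.35 = 0, giving x = 0.172 V (positive root), so V_SG = 1.37 V.
I_D = (V_DD − V_SG)/R = (6.55 − 1.37) / 54.4 = 0.0952 mA.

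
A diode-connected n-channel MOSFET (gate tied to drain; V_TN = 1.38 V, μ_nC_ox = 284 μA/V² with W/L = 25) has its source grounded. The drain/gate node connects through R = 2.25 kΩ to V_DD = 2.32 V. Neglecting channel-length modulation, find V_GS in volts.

V_GS = 1.67 V

With gate tied to drain, V_GS = V_DS ≥ V_GS − V_TN, so the device is in saturation.
k_n = μ_nC_ox · (W/L) = 7.1 mA/V².
KCL at the drain: ½ k_n (V_GS − V_TN)² = (V_DD − V_GS)/R.
Let x = V_GS − 1.38. Then 7.99 x² + x − 0.94 = 0, giving x = 0.286 V (positive root), so V_GS = 1.67 V.
I_D = (V_DD − V_GS)/R = (2.32 − 1.67) / 2.25 = 0.291 mA.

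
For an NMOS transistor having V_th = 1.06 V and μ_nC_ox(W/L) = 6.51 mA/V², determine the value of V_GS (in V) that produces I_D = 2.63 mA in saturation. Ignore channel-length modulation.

V_GS = 1.96 V

In saturation I_D = ½ k_n (V_GS − V_th)², so V_GS − V_th = √(2 I_D / k_n) = √(2 × 2.63 / 6.51) = 0.899 V.
V_GS = 1.06 + 0.899 = 1.96 V.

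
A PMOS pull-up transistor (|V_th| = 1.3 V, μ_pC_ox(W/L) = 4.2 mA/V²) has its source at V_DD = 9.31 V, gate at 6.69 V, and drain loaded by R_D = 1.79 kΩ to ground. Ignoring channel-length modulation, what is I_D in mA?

V_SG = V_DD − V_G = 9.31 − 6.69 = 2.62 V, so V_ov = 2.62 − 1.3 = 1.32 V.
Assume saturation: I_D = ½ k_p V_ov² = 0.5 × 4.2 × 1.32² = 3.66 mA, giving V_SD = V_DD − I_D R_D = 9.31 − 3.66 × 1.79 = 2.76 V.
V_SD = 2.76 V ≥ V_ov = 1.32 V, confirming saturation.

I_D = 3.66 mA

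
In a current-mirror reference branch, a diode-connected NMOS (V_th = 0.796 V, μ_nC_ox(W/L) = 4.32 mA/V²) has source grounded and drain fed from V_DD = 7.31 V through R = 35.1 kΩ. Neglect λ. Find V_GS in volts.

With gate tied to drain, V_GS = V_DS ≥ V_GS − V_th, so the device is in saturation.
KCL at the drain: ½ k_n (V_GS − V_th)² = (V_DD − V_GS)/R.
Let x = V_GS − 0.796. Then 75.8 x² + x − 6.514 = 0, giving x = 0.287 V (positive root), so V_GS = 1.08 V.
I_D = (V_DD − V_GS)/R = (7.31 − 1.08) / 35.1 = 0.177 mA.

V_GS = 1.08 V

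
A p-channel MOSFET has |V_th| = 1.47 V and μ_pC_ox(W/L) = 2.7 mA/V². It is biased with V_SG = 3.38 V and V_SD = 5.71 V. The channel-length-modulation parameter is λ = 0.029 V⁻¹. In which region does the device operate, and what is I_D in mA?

Saturation; I_D = 5.74 mA

V_ov = V_SG − |V_th| = 3.38 − 1.47 = 1.91 V.
Since V_SD = 5.71 V ≥ V_ov = 1.91 V, the device is in saturation.
I_D = ½ k_p V_ov² (1 + λ V_SD) = 0.5 × 2.7 × 1.91² × (1 + 0.029 × 5.71) = 5.74 mA.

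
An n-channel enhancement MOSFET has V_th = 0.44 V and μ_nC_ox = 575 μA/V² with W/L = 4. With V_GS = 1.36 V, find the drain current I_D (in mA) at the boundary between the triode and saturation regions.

I_D = 0.973 mA

At the boundary V_DS = V_ov = V_GS − V_th = 1.36 − 0.44 = 0.92 V.
k_n = μ_nC_ox · (W/L) = 2.3 mA/V².
I_D = ½ k_n V_ov² = 0.5 × 2.3 × 0.92² = 0.973 mA.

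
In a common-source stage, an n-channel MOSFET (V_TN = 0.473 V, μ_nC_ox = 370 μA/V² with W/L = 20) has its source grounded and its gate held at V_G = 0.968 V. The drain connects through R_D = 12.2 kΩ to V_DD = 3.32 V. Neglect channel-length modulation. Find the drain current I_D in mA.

V_GS = V_G = 0.968 V, so V_ov = 0.968 − 0.473 = 0.495 V.
k_n = μ_nC_ox · (W/L) = 7.4 mA/V².
Assume saturation: I_D = ½ k_n V_ov² = 0.5 × 7.4 × 0.495² = 0.907 mA, giving V_DS = V_DD − I_D R_D = 3.32 − 0.907 × 12.2 = -7.74 V.
But -7.74 V < V_ov = 0.495 V, so the device is actually in triode.
In triode I_D = k_n[V_ov V_DS − ½ V_DS²] and I_D = (V_DD − V_DS)/R_D. Equating: 45.1 V_DS² − 45.69 V_DS + 3.32 = 0, giving V_DS = 0.0788 V (the root below V_ov).
I_D = (3.32 − 0.0788) / 12.2 = 0.266 mA.

I_D = 0.266 mA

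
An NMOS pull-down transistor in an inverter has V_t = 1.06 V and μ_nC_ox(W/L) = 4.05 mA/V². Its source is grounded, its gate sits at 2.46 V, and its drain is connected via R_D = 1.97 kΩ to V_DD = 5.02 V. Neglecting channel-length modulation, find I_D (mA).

I_D = 2.30 mA

V_GS = V_G = 2.46 V, so V_ov = 2.46 − 1.06 = 1.4 V.
Assume saturation: I_D = ½ k_n V_ov² = 0.5 × 4.05 × 1.4² = 3.97 mA, giving V_DS = V_DD − I_D R_D = 5.02 − 3.97 × 1.97 = -2.8 V.
But -2.8 V < V_ov = 1.4 V, so the device is actually in triode.
In triode I_D = k_n[V_ov V_DS − ½ V_DS²] and I_D = (V_DD − V_DS)/R_D. Equating: 3.99 V_DS² − 12.17 V_DS + 5.02 = 0, giving V_DS = 0.492 V (the root below V_ov).
I_D = (5.02 − 0.492) / 1.97 = 2.3 mA.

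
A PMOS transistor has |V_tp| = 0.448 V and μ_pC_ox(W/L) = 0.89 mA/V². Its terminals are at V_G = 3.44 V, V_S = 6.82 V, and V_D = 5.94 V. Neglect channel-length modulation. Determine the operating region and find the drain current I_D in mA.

V_SG = V_S − V_G = 6.82 − 3.44 = 3.38 V; V_SD = V_S − V_D = 6.82 − 5.94 = 0.88 V.
V_ov = V_SG − |V_tp| = 3.38 − 0.448 = 2.93 V.
Since V_SD = 0.88 V < V_ov = 2.93 V, the device is in the triode region.
I_D = k_p [V_ov · V_SD − ½ V_SD²] = 0.89 × [2.93 × 0.88 − 0.5 × 0.88²] = 1.95 mA.

Triode; I_D = 1.95 mA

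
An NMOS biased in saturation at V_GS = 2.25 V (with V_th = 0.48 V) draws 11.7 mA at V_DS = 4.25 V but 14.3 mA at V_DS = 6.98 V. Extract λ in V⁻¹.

With V_GS fixed, I_D ∝ (1 + λ V_DS) in saturation, so I_D2/I_D1 = (1 + λ V_DS2)/(1 + λ V_DS1).
14.3/11.7 = 1.222 = (1 + 6.98 λ)/(1 + 4.25 λ).
Solving: λ (I_D1 V_DS2 − I_D2 V_DS1) = I_D2 − I_D1, so λ = (14.3 − 11.7) / (11.7 × 6.98 − 14.3 × 4.25) = 2.6 / 20.9 = 0.124 V⁻¹.

λ = 0.124 V⁻¹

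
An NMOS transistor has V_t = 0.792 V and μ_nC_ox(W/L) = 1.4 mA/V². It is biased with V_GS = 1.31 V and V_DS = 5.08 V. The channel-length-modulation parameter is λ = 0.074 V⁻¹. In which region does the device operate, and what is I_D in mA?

Saturation; I_D = 0.258 mA

V_ov = V_GS − V_t = 1.31 − 0.792 = 0.518 V.
Since V_DS = 5.08 V ≥ V_ov = 0.518 V, the device is in saturation.
I_D = ½ k_n V_ov² (1 + λ V_DS) = 0.5 × 1.4 × 0.518² × (1 + 0.074 × 5.08) = 0.258 mA.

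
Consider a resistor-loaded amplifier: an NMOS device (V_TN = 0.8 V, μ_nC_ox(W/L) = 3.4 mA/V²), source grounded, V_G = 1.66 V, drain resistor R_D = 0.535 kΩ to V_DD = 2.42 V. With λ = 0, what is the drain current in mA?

V_GS = V_G = 1.66 V, so V_ov = 1.66 − 0.8 = 0.86 V.
Assume saturation: I_D = ½ k_n V_ov² = 0.5 × 3.4 × 0.86² = 1.26 mA, giving V_DS = V_DD − I_D R_D = 2.42 − 1.26 × 0.535 = 1.75 V.
V_DS = 1.75 V ≥ V_ov = 0.86 V, confirming saturation.

I_D = 1.26 mA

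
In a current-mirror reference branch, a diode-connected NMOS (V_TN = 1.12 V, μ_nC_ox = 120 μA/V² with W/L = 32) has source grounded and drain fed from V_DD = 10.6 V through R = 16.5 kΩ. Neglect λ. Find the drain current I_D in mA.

I_D = 0.542 mA

With gate tied to drain, V_GS = V_DS ≥ V_GS − V_TN, so the device is in saturation.
k_n = μ_nC_ox · (W/L) = 3.84 mA/V².
KCL at the drain: ½ k_n (V_GS − V_TN)² = (V_DD − V_GS)/R.
Let x = V_GS − 1.12. Then 31.7 x² + x − 9.48 = 0, giving x = 0.531 V (positive root), so V_GS = 1.65 V.
I_D = (V_DD − V_GS)/R = (10.6 − 1.65) / 16.5 = 0.542 mA.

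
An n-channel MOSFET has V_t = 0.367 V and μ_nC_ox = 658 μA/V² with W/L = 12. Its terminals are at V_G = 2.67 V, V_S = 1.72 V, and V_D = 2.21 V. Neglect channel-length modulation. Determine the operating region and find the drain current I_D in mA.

V_GS = V_G − V_S = 2.67 − 1.72 = 0.95 V; V_DS = V_D − V_S = 2.21 − 1.72 = 0.49 V.
k_n = μ_nC_ox · (W/L) = 7.896 mA/V².
V_ov = V_GS − V_t = 0.95 − 0.367 = 0.583 V.
Since V_DS = 0.49 V < V_ov = 0.583 V, the device is in the triode region.
I_D = k_n [V_ov · V_DS − ½ V_DS²] = 7.896 × [0.583 × 0.49 − 0.5 × 0.49²] = 1.31 mA.

Triode; I_D = 1.31 mA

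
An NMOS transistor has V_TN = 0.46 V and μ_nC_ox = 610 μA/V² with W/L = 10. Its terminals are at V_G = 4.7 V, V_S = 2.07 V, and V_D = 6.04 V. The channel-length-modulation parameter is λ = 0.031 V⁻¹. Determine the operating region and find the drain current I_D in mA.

V_GS = V_G − V_S = 4.7 − 2.07 = 2.63 V; V_DS = V_D − V_S = 6.04 − 2.07 = 3.97 V.
k_n = μ_nC_ox · (W/L) = 6.1 mA/V².
V_ov = V_GS − V_TN = 2.63 − 0.46 = 2.17 V.
Since V_DS = 3.97 V ≥ V_ov = 2.17 V, the device is in saturation.
I_D = ½ k_n V_ov² (1 + λ V_DS) = 0.5 × 6.1 × 2.17² × (1 + 0.031 × 3.97) = 16.1 mA.

Saturation; I_D = 16.1 mA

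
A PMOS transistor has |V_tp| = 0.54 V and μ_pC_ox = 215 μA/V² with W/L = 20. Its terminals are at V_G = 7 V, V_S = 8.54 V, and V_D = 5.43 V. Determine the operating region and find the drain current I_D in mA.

V_SG = V_S − V_G = 8.54 − 7 = 1.54 V; V_SD = V_S − V_D = 8.54 − 5.43 = 3.11 V.
k_p = μ_pC_ox · (W/L) = 4.3 mA/V².
V_ov = V_SG − |V_tp| = 1.54 − 0.54 = 1 V.
Since V_SD = 3.11 V ≥ V_ov = 1 V, the device is in saturation.
I_D = ½ k_p V_ov² = 0.5 × 4.3 × 1² = 2.15 mA.

Saturation; I_D = 2.15 mA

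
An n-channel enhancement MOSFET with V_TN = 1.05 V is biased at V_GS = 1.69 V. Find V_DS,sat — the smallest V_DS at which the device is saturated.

The boundary between triode and saturation is V_DS = V_GS − V_TN = V_ov.
V_ov = 1.69 − 1.05 = 0.64 V.

V_DS,sat = 0.640 V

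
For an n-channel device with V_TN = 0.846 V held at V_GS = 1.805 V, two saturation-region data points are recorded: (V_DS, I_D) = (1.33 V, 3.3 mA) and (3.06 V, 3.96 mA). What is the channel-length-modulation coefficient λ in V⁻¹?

λ = 0.137 V⁻¹

With V_GS fixed, I_D ∝ (1 + λ V_DS) in saturation, so I_D2/I_D1 = (1 + λ V_DS2)/(1 + λ V_DS1).
3.96/3.3 = 1.2 = (1 + 3.06 λ)/(1 + 1.33 λ).
Solving: λ (I_D1 V_DS2 − I_D2 V_DS1) = I_D2 − I_D1, so λ = (3.96 − 3.3) / (3.3 × 3.06 − 3.96 × 1.33) = 0.66 / 4.83 = 0.137 V⁻¹.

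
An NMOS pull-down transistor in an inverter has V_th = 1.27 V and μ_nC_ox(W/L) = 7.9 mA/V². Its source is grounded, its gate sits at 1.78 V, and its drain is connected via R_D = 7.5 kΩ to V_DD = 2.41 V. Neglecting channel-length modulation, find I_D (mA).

V_GS = V_G = 1.78 V, so V_ov = 1.78 − 1.27 = 0.51 V.
Assume saturation: I_D = ½ k_n V_ov² = 0.5 × 7.9 × 0.51² = 1.03 mA, giving V_DS = V_DD − I_D R_D = 2.41 − 1.03 × 7.5 = -5.3 V.
But -5.3 V < V_ov = 0.51 V, so the device is actually in triode.
In triode I_D = k_n[V_ov V_DS − ½ V_DS²] and I_D = (V_DD − V_DS)/R_D. Equating: 29.6 V_DS² − 31.22 V_DS + 2.41 = 0, giving V_DS = 0.0839 V (the root below V_ov).
I_D = (2.41 − 0.0839) / 7.5 = 0.31 mA.

I_D = 0.310 mA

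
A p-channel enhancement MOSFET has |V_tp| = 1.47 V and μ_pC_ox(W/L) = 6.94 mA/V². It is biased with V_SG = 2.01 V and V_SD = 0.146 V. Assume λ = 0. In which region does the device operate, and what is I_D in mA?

V_ov = V_SG − |V_tp| = 2.01 − 1.47 = 0.54 V.
Since V_SD = 0.146 V < V_ov = 0.54 V, the device is in the triode region.
I_D = k_p [V_ov · V_SD − ½ V_SD²] = 6.94 × [0.54 × 0.146 − 0.5 × 0.146²] = 0.473 mA.

Triode; I_D = 0.473 mA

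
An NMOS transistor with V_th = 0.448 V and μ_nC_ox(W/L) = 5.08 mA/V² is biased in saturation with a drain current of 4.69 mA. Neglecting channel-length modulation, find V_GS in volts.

V_GS = 1.81 V

In saturation I_D = ½ k_n (V_GS − V_th)², so V_GS − V_th = √(2 I_D / k_n) = √(2 × 4.69 / 5.08) = 1.36 V.
V_GS = 0.448 + 1.36 = 1.81 V.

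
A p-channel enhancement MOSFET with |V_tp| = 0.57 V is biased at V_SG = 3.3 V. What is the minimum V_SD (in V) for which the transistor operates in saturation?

V_SD,sat = 2.73 V

The boundary between triode and saturation is V_SD = V_SG − |V_tp| = V_ov.
V_ov = 3.3 − 0.57 = 2.73 V.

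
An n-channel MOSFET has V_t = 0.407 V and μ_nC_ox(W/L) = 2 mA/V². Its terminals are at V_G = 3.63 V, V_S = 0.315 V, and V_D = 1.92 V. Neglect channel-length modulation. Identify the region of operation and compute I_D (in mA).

V_GS = V_G − V_S = 3.63 − 0.315 = 3.31 V; V_DS = V_D − V_S = 1.92 − 0.315 = 1.6 V.
V_ov = V_GS − V_t = 3.31 − 0.407 = 2.91 V.
Since V_DS = 1.6 V < V_ov = 2.91 V, the device is in the triode region.
I_D = k_n [V_ov · V_DS − ½ V_DS²] = 2 × [2.91 × 1.6 − 0.5 × 1.6²] = 6.76 mA.

Triode; I_D = 6.76 mA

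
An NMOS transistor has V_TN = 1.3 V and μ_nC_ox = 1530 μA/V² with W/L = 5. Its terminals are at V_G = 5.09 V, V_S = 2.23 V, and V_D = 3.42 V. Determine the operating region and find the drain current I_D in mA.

V_GS = V_G − V_S = 5.09 − 2.23 = 2.86 V; V_DS = V_D − V_S = 3.42 − 2.23 = 1.19 V.
k_n = μ_nC_ox · (W/L) = 7.65 mA/V².
V_ov = V_GS − V_TN = 2.86 − 1.3 = 1.56 V.
Since V_DS = 1.19 V < V_ov = 1.56 V, the device is in the triode region.
I_D = k_n [V_ov · V_DS − ½ V_DS²] = 7.65 × [1.56 × 1.19 − 0.5 × 1.19²] = 8.78 mA.

Triode; I_D = 8.78 mA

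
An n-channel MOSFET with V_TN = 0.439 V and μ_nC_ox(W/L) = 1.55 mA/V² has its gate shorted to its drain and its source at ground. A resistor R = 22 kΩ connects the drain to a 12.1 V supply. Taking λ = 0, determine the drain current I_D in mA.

With gate tied to drain, V_GS = V_DS ≥ V_GS − V_TN, so the device is in saturation.
KCL at the drain: ½ k_n (V_GS − V_TN)² = (V_DD − V_GS)/R.
Let x = V_GS − 0.439. Then 17.1 x² + x − 11.66 = 0, giving x = 0.798 V (positive root), so V_GS = 1.24 V.
I_D = (V_DD − V_GS)/R = (12.1 − 1.24) / 22 = 0.494 mA.

I_D = 0.494 mA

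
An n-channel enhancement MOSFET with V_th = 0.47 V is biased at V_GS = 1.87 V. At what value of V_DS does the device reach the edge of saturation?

The boundary between triode and saturation is V_DS = V_GS − V_th = V_ov.
V_ov = 1.87 − 0.47 = 1.4 V.

V_DS,sat = 1.40 V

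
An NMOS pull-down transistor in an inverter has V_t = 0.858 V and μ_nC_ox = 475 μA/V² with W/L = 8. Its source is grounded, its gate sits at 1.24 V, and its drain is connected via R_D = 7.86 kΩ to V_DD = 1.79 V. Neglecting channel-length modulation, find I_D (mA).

V_GS = V_G = 1.24 V, so V_ov = 1.24 − 0.858 = 0.382 V.
k_n = μ_nC_ox · (W/L) = 3.8 mA/V².
Assume saturation: I_D = ½ k_n V_ov² = 0.5 × 3.8 × 0.382² = 0.277 mA, giving V_DS = V_DD − I_D R_D = 1.79 − 0.277 × 7.86 = -0.389 V.
But -0.389 V < V_ov = 0.382 V, so the device is actually in triode.
In triode I_D = k_n[V_ov V_DS − ½ V_DS²] and I_D = (V_DD − V_DS)/R_D. Equating: 14.9 V_DS² − 12.41 V_DS + 1.79 = 0, giving V_DS = 0.186 V (the root below V_ov).
I_D = (1.79 − 0.186) / 7.86 = 0.204 mA.

I_D = 0.204 mA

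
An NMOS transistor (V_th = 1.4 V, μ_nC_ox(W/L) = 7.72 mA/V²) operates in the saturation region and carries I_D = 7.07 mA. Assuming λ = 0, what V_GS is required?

V_GS = 2.75 V

In saturation I_D = ½ k_n (V_GS − V_th)², so V_GS − V_th = √(2 I_D / k_n) = √(2 × 7.07 / 7.72) = 1.35 V.
V_GS = 1.4 + 1.35 = 2.75 V.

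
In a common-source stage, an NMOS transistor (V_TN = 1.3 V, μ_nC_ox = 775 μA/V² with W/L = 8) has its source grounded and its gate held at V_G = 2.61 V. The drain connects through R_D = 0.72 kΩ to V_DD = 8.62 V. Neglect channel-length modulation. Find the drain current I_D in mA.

V_GS = V_G = 2.61 V, so V_ov = 2.61 − 1.3 = 1.31 V.
k_n = μ_nC_ox · (W/L) = 6.2 mA/V².
Assume saturation: I_D = ½ k_n V_ov² = 0.5 × 6.2 × 1.31² = 5.32 mA, giving V_DS = V_DD − I_D R_D = 8.62 − 5.32 × 0.72 = 4.79 V.
V_DS = 4.79 V ≥ V_ov = 1.31 V, confirming saturation.

I_D = 5.32 mA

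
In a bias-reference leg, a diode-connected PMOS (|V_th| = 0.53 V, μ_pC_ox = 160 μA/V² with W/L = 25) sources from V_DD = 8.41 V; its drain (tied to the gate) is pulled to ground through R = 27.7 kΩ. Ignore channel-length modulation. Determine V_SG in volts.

With gate tied to drain, V_SG = V_SD ≥ V_SG − |V_th|, so the device is in saturation.
k_p = μ_pC_ox · (W/L) = 4 mA/V².
KCL at the drain: ½ k_p (V_SG − |V_th|)² = (V_DD − V_SG)/R.
Let x = V_SG − 0.53. Then 55.4 x² + x − 7.88 = 0, giving x = 0.368 V (positive root), so V_SG = 0.898 V.
I_D = (V_DD − V_SG)/R = (8.41 − 0.898) / 27.7 = 0.271 mA.

V_SG = 0.898 V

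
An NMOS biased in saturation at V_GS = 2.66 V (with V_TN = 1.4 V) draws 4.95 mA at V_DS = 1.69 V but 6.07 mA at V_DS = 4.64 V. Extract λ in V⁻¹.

With V_GS fixed, I_D ∝ (1 + λ V_DS) in saturation, so I_D2/I_D1 = (1 + λ V_DS2)/(1 + λ V_DS1).
6.07/4.95 = 1.226 = (1 + 4.64 λ)/(1 + 1.69 λ).
Solving: λ (I_D1 V_DS2 − I_D2 V_DS1) = I_D2 − I_D1, so λ = (6.07 − 4.95) / (4.95 × 4.64 − 6.07 × 1.69) = 1.12 / 12.7 = 0.0881 V⁻¹.

λ = 0.0881 V⁻¹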